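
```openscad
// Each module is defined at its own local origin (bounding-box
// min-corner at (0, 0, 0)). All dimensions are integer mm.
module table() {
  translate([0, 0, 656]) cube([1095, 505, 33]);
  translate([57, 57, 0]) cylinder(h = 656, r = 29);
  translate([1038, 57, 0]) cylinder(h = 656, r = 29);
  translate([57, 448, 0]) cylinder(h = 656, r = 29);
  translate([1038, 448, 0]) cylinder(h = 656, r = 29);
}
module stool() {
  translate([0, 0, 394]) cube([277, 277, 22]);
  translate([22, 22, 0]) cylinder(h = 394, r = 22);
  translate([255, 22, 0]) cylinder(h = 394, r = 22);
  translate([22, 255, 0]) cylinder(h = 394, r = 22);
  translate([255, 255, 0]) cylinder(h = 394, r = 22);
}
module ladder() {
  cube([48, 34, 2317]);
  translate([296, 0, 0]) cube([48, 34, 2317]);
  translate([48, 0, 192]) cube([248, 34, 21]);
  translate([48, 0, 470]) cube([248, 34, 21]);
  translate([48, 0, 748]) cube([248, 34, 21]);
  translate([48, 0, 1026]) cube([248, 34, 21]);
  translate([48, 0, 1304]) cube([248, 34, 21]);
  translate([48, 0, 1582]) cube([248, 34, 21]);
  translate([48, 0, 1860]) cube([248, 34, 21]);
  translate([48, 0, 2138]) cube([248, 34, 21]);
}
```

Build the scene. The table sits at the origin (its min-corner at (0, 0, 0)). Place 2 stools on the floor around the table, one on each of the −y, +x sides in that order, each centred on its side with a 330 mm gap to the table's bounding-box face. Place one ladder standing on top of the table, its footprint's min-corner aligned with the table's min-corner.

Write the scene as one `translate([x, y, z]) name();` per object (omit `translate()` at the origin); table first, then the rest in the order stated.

table();
translate([409, -607, 0]) stool();
translate([1425, 114, 0]) stool();
translate([0, 0, 689]) ladder();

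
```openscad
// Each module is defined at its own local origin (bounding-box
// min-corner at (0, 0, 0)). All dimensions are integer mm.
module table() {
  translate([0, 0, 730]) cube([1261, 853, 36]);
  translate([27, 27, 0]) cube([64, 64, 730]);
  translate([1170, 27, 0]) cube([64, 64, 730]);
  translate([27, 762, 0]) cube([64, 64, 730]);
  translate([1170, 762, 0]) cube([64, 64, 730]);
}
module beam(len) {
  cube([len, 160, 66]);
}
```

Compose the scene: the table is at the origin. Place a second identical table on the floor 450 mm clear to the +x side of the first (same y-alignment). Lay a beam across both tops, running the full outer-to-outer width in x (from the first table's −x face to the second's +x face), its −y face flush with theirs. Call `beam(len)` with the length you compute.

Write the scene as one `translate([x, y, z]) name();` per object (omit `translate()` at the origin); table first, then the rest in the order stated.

table();
translate([1711, 0, 0]) table();
translate([0, 0, 766]) beam(2972);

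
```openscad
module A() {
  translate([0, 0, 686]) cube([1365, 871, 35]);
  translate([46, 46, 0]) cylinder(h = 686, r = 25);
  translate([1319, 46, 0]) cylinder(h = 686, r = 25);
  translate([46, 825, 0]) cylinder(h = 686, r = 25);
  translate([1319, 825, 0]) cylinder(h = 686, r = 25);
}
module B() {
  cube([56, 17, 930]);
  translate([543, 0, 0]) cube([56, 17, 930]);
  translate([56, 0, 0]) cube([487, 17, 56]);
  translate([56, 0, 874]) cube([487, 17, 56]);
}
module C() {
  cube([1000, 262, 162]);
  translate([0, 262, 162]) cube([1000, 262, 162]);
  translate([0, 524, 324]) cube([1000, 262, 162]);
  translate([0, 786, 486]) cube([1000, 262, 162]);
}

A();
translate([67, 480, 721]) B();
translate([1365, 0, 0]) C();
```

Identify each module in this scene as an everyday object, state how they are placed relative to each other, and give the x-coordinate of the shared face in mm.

The table's +x face and the staircase's −x face are both at x = 1365 mm.

A is a table. B is a picture frame. C is a staircase. The picture frame is on top of the table. The staircase is against the table's +x side, with their −y faces flush. The x-coordinate of the shared face is 1365 mm.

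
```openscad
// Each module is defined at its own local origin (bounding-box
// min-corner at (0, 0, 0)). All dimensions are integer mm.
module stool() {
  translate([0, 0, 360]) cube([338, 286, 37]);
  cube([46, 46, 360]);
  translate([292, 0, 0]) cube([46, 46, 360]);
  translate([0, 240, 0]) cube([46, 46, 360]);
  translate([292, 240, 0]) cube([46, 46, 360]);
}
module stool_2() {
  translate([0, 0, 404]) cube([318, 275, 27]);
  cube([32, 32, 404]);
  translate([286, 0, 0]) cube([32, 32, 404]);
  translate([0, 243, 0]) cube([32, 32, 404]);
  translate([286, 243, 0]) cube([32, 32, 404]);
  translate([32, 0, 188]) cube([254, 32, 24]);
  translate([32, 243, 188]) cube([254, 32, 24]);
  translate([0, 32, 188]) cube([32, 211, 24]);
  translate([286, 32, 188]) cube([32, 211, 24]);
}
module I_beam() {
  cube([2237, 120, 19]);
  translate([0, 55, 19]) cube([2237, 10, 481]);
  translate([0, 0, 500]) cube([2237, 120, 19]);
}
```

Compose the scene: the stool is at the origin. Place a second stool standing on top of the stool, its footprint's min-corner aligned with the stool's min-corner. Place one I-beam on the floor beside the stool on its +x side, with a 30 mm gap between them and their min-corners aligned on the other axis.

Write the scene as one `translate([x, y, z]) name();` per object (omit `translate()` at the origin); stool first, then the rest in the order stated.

stool();
translate([0, 0, 397]) stool_2();
translate([368, 0, 0]) I_beam();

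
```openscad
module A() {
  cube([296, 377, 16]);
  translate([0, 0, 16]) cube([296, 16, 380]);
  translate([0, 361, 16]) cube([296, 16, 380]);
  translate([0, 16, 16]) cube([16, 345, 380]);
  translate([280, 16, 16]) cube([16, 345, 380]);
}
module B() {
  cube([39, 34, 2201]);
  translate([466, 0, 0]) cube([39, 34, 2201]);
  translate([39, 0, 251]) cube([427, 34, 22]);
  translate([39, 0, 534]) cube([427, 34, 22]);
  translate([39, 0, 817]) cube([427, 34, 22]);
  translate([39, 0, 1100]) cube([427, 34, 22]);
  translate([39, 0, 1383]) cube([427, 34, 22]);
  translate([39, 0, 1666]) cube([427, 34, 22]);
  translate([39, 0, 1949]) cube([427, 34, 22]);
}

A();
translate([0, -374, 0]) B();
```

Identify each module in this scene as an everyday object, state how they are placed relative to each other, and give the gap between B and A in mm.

The ladder's nearest face is 340 mm from the open box's −y face.

A is an open box. B is a ladder. The ladder is on the floor beside the open box on its −y side. The gap between the ladder and the open box is 340 mm.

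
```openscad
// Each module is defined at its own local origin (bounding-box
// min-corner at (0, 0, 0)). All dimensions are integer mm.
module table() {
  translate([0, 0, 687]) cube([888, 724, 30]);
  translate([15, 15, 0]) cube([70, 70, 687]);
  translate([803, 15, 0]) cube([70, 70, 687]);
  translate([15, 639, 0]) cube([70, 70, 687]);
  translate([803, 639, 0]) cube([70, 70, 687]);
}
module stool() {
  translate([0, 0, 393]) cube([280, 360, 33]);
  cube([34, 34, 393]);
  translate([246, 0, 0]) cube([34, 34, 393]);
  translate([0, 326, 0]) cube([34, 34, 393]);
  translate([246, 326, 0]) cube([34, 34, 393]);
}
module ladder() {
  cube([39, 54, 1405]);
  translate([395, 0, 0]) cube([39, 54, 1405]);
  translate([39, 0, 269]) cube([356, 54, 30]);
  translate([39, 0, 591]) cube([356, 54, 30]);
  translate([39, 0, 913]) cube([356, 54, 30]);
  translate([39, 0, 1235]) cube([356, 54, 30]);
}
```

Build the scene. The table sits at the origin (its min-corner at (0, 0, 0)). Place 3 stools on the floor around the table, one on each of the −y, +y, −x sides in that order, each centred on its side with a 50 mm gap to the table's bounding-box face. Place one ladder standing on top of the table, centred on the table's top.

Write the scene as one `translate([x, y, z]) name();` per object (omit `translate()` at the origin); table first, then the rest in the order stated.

table();
translate([304, -410, 0]) stool();
translate([304, 774, 0]) stool();
translate([-330, 182, 0]) stool();
translate([227, 335, 717]) ladder();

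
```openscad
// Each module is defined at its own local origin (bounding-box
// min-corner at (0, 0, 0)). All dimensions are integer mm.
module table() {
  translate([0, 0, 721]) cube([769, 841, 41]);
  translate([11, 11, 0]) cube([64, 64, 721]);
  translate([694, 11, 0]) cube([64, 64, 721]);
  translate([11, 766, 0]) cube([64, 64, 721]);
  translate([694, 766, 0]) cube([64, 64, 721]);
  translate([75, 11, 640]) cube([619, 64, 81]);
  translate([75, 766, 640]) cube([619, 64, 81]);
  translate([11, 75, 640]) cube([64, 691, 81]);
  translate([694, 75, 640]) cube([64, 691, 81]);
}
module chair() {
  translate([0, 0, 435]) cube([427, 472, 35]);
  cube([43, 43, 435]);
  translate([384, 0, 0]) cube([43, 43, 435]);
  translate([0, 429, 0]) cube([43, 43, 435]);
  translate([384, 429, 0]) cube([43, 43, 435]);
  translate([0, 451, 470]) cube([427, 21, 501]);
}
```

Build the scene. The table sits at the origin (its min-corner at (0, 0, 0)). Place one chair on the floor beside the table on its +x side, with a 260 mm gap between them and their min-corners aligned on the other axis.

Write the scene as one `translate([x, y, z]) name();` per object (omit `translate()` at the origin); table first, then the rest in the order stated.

table();
translate([1029, 0, 0]) chair();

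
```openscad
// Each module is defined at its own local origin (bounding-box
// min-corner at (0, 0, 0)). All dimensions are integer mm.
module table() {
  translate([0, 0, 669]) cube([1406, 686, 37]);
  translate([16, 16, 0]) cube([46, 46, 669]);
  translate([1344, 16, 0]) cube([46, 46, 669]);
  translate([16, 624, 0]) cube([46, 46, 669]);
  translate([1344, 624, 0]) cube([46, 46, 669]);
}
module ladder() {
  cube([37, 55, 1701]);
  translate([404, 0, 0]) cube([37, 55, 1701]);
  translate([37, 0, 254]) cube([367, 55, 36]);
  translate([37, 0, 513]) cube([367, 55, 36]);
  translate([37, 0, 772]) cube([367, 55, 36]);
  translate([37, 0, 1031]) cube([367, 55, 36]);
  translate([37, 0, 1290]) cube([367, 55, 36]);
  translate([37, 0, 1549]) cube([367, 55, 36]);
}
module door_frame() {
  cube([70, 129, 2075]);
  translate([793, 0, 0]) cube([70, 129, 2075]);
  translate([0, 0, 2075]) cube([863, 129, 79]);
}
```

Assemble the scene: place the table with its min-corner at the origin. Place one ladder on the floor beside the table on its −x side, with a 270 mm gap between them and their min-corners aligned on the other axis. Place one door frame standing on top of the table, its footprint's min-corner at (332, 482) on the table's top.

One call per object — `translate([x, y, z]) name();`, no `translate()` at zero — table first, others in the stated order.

table();
translate([-711, 0, 0]) ladder();
translate([332, 482, 706]) door_frame();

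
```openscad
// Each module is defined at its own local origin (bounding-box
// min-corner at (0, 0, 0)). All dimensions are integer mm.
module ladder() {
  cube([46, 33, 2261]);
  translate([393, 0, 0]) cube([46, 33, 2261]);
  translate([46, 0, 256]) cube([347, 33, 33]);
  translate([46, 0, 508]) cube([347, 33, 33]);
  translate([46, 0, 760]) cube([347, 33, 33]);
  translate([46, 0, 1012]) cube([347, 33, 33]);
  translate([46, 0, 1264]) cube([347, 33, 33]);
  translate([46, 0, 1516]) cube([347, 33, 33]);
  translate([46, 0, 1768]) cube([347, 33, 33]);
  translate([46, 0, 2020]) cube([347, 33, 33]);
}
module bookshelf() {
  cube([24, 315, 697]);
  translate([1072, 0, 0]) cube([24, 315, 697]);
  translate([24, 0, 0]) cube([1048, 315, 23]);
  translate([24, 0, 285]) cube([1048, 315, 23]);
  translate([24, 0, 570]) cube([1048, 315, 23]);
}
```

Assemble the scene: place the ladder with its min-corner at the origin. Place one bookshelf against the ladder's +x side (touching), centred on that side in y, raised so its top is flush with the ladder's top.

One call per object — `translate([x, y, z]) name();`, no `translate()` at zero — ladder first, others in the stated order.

ladder();
translate([439, -141, 1564]) bookshelf();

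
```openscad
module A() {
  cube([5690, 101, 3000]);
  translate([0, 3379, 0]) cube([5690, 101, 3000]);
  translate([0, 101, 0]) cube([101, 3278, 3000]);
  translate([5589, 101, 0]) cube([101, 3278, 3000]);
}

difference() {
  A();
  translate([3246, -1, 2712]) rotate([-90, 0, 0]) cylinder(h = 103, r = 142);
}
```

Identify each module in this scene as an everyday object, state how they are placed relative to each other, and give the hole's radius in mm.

The subtracted cylinder has r = 142 mm.

A is a house frame. The house frame has a circular hole through its front wall. The hole's radius is 142 mm.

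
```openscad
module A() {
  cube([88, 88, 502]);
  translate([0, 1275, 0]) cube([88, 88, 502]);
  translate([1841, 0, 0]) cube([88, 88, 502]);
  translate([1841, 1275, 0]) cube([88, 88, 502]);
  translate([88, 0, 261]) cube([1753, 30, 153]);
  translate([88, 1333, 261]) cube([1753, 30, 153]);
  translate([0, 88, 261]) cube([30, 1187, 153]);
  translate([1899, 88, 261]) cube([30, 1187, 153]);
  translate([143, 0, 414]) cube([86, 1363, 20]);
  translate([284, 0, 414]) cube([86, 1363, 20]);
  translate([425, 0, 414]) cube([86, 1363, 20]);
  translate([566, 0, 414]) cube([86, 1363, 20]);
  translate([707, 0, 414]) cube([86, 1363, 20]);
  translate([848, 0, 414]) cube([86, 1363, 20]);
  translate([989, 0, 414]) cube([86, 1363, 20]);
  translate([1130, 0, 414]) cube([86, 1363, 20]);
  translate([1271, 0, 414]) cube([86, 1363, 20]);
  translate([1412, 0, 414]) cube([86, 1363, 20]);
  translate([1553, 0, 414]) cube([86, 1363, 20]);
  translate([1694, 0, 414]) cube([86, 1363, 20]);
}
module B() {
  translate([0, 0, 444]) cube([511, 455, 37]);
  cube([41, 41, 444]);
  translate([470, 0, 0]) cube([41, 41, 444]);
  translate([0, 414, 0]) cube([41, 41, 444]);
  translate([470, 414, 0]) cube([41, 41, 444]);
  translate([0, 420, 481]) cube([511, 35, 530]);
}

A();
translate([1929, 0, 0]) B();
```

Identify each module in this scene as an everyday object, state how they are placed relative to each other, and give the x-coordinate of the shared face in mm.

The bed frame's +x face and the chair's −x face are both at x = 1929 mm.

A is a bed frame. B is a chair. The chair is against the bed frame's +x side, with their −y faces flush. The x-coordinate of the shared face is 1929 mm.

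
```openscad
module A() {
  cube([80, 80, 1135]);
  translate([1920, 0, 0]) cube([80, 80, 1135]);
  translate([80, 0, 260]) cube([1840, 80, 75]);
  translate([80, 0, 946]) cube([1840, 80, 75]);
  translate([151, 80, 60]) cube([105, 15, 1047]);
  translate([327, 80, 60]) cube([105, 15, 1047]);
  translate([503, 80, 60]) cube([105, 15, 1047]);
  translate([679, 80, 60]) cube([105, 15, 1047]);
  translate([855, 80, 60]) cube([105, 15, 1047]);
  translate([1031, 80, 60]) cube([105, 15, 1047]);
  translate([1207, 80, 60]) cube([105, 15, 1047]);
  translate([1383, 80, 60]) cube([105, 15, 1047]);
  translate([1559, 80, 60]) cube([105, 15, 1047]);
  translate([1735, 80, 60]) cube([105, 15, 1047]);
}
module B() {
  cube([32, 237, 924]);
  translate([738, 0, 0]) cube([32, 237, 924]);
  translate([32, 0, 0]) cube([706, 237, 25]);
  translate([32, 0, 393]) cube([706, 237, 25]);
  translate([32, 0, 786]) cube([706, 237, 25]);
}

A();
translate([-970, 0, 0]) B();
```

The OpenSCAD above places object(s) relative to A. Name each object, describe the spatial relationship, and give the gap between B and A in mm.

A is a fence section. B is a bookshelf. The bookshelf is on the floor beside the fence section on its −x side. The gap between the bookshelf and the fence section is 200 mm.

The bookshelf's nearest face is 200 mm from the fence section's −x face.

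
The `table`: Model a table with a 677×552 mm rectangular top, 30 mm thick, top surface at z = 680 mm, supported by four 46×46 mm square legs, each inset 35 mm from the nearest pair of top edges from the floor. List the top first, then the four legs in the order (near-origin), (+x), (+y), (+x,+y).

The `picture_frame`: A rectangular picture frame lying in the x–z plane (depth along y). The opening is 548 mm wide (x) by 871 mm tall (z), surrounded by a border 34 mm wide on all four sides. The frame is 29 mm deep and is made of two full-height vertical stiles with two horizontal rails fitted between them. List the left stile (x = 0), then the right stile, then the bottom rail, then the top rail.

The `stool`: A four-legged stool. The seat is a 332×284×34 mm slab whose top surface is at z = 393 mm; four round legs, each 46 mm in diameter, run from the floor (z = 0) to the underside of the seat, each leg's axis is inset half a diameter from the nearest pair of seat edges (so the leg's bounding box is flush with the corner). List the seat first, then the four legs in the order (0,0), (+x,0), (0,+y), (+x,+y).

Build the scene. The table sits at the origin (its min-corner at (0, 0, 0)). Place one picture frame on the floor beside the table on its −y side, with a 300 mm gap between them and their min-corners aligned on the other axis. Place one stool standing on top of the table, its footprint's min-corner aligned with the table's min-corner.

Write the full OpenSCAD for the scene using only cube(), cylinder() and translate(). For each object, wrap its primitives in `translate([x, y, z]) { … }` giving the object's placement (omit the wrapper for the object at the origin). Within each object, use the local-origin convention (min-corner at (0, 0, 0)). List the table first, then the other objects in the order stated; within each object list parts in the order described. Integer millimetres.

translate([0, 0, 650]) cube([677, 552, 30]);
translate([35, 35, 0]) cube([46, 46, 650]);
translate([596, 35, 0]) cube([46, 46, 650]);
translate([35, 471, 0]) cube([46, 46, 650]);
translate([596, 471, 0]) cube([46, 46, 650]);
translate([0, -329, 0]) {
  cube([34, 29, 939]);
  translate([582, 0, 0]) cube([34, 29, 939]);
  translate([34, 0, 0]) cube([548, 29, 34]);
  translate([34, 0, 905]) cube([548, 29, 34]);
}
translate([0, 0, 680]) {
  translate([0, 0, 359]) cube([332, 284, 34]);
  translate([23, 23, 0]) cylinder(h = 359, r = 23);
  translate([309, 23, 0]) cylinder(h = 359, r = 23);
  translate([23, 261, 0]) cylinder(h = 359, r = 23);
  translate([309, 261, 0]) cylinder(h = 359, r = 23);
}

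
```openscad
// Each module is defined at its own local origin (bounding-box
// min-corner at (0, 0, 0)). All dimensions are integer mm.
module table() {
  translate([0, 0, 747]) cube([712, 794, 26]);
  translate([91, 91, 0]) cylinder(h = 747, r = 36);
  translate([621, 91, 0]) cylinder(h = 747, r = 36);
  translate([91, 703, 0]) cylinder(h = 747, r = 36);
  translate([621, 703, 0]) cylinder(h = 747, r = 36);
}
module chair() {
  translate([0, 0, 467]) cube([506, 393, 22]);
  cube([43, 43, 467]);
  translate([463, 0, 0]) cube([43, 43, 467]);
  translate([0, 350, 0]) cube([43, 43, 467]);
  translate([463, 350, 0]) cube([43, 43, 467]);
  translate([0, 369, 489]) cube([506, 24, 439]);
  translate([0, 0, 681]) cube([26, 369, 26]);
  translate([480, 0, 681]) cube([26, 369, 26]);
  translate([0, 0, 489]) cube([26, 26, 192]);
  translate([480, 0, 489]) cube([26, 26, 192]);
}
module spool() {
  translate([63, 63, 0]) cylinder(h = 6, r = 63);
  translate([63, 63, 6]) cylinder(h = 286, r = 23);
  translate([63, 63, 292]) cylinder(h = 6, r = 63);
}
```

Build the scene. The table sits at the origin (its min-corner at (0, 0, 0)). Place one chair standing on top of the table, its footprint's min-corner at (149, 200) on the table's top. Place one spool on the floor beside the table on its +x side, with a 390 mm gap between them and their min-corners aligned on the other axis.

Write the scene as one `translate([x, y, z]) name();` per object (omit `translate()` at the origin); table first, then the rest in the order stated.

table();
translate([149, 200, 773]) chair();
translate([1102, 0, 0]) spool();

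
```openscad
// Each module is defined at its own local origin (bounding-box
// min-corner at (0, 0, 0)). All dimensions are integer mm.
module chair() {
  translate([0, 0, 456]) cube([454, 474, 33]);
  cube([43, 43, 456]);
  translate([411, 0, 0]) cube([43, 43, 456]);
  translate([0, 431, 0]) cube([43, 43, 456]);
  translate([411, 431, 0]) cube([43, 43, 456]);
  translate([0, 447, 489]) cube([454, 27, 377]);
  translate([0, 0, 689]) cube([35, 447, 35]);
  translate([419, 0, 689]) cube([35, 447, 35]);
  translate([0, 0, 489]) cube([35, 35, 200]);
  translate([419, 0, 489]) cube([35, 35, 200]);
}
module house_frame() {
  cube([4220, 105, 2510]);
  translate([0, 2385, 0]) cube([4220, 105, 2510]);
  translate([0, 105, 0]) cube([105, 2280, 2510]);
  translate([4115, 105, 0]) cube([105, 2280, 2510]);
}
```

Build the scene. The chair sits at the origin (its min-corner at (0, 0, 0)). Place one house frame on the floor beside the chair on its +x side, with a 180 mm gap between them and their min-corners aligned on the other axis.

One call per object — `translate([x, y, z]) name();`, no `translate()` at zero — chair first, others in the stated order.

chair();
translate([634, 0, 0]) house_frame();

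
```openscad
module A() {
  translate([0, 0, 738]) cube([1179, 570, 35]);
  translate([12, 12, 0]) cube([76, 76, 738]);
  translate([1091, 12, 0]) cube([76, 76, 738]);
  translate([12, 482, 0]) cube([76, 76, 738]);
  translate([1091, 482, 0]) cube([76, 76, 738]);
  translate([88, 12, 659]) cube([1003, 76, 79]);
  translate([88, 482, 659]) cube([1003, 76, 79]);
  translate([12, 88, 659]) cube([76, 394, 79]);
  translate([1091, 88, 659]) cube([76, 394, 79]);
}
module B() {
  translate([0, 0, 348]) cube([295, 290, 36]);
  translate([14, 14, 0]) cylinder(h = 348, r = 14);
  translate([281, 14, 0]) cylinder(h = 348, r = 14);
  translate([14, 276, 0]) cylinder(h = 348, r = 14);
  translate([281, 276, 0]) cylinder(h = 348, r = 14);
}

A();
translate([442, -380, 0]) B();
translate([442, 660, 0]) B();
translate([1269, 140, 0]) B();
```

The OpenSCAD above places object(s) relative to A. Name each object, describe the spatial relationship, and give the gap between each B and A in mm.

A is a table. B is a stool. Three stools sit around the table at the −y, +y, +x sides. The gap between each stool and the table is 90 mm.

Each stool's nearest face is 90 mm from the table's bounding box.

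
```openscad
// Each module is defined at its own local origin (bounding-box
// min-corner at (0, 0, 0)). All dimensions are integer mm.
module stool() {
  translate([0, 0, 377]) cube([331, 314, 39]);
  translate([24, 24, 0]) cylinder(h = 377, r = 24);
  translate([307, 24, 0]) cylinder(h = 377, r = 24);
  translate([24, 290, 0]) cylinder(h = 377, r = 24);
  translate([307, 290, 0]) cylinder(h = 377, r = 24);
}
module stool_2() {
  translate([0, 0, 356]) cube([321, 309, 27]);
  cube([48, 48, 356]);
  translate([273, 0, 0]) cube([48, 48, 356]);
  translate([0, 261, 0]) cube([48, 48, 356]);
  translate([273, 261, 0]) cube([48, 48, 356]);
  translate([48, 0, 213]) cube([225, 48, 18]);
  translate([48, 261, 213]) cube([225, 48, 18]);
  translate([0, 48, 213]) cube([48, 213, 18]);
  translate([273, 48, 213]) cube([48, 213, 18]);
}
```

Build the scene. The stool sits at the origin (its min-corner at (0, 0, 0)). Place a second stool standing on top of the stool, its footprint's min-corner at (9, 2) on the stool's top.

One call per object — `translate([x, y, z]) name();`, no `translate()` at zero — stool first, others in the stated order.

stool();
translate([9, 2, 416]) stool_2();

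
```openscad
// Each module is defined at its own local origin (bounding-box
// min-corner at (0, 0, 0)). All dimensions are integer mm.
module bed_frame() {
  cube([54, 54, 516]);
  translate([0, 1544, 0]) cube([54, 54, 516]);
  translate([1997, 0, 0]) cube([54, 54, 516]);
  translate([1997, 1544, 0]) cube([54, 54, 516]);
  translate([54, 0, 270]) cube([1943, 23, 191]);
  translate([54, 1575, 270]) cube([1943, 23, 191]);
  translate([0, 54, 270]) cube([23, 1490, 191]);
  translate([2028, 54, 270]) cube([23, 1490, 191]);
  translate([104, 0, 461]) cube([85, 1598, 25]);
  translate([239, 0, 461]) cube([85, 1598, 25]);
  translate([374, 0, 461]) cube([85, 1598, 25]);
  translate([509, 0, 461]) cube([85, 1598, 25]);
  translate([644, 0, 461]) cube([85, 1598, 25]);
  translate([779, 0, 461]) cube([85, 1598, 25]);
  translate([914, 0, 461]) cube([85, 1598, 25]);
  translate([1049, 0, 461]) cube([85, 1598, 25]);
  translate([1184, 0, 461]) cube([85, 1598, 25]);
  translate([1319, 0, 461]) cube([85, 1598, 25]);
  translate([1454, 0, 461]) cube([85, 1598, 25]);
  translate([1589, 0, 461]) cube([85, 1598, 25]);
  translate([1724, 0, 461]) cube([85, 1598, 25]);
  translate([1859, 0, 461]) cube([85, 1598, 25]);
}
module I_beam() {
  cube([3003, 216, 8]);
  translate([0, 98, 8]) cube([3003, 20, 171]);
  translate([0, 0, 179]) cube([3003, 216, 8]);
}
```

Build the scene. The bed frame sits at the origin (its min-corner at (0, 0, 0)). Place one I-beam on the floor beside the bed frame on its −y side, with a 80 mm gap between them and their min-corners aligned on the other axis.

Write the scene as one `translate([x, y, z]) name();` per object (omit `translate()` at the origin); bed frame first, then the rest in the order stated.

bed_frame();
translate([0, -296, 0]) I_beam();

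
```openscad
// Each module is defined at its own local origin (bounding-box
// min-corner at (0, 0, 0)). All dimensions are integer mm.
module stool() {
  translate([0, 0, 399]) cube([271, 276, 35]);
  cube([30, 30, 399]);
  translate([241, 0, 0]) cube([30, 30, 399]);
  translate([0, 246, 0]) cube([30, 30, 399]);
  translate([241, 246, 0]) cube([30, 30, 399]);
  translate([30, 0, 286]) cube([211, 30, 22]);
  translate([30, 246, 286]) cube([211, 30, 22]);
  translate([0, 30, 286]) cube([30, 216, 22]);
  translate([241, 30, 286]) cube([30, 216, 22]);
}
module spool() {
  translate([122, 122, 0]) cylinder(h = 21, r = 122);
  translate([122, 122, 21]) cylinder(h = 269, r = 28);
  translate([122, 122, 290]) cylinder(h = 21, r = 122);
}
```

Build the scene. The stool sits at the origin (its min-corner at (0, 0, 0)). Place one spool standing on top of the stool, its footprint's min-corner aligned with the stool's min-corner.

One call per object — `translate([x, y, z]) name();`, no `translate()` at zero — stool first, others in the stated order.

stool();
translate([0, 0, 434]) spool();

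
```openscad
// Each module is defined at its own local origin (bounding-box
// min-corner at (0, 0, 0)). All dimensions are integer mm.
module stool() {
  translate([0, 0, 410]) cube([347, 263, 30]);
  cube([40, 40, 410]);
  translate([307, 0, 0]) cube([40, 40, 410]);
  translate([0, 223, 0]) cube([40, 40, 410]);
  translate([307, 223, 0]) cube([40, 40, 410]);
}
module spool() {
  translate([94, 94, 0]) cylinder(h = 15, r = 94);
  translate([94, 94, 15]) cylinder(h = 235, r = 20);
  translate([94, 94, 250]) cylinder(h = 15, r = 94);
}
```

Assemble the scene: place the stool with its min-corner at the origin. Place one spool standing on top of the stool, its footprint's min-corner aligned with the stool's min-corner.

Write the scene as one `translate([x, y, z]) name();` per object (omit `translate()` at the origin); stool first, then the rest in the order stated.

stool();
translate([0, 0, 440]) spool();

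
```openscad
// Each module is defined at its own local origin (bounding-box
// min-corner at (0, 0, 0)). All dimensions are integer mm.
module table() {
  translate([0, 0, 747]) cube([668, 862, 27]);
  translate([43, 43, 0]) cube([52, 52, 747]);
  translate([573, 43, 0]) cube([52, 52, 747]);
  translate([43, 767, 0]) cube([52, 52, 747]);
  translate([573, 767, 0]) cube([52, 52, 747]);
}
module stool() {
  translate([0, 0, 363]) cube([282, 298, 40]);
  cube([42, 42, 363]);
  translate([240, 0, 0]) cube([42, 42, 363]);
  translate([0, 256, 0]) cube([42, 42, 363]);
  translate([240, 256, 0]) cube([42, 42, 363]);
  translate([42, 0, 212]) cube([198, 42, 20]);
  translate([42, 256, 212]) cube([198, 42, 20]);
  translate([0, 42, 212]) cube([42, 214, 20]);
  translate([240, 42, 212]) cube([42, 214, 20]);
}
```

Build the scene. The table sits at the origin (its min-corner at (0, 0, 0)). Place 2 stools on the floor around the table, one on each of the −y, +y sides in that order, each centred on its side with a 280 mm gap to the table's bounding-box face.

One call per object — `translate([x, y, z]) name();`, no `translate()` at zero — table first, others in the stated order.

table();
translate([193, -578, 0]) stool();
translate([193, 1142, 0]) stool();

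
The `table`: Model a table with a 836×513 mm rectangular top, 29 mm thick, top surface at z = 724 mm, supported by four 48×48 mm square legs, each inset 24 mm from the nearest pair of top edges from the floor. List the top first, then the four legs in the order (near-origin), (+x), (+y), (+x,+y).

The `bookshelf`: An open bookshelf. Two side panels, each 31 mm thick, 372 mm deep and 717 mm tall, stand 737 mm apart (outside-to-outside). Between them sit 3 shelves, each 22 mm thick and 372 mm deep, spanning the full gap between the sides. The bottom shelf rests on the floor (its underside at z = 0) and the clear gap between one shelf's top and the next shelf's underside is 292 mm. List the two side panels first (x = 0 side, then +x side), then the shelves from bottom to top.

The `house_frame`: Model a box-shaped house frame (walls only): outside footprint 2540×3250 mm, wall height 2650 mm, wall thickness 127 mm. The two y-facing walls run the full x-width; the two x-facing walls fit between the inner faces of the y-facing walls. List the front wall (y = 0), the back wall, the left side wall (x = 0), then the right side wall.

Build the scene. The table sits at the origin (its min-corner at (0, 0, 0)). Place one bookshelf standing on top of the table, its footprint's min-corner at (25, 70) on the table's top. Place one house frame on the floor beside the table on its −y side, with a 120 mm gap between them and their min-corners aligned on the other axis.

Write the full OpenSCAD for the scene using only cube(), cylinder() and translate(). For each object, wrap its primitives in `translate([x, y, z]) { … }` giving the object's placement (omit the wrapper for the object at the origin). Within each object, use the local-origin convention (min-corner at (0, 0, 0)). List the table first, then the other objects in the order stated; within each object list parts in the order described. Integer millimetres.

translate([0, 0, 695]) cube([836, 513, 29]);
translate([24, 24, 0]) cube([48, 48, 695]);
translate([764, 24, 0]) cube([48, 48, 695]);
translate([24, 441, 0]) cube([48, 48, 695]);
translate([764, 441, 0]) cube([48, 48, 695]);
translate([25, 70, 724]) {
  cube([31, 372, 717]);
  translate([706, 0, 0]) cube([31, 372, 717]);
  translate([31, 0, 0]) cube([675, 372, 22]);
  translate([31, 0, 314]) cube([675, 372, 22]);
  translate([31, 0, 628]) cube([675, 372, 22]);
}
translate([0, -3370, 0]) {
  cube([2540, 127, 2650]);
  translate([0, 3123, 0]) cube([2540, 127, 2650]);
  translate([0, 127, 0]) cube([127, 2996, 2650]);
  translate([2413, 127, 0]) cube([127, 2996, 2650]);
}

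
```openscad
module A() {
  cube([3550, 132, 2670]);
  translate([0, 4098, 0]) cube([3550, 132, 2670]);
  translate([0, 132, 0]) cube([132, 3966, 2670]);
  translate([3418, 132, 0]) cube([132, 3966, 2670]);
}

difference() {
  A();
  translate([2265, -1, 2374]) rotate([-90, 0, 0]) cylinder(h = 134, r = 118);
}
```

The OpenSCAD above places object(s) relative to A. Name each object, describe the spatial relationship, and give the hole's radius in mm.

A is a house frame. The house frame has a circular hole through its front wall. The hole's radius is 118 mm.

The subtracted cylinder has r = 118 mm.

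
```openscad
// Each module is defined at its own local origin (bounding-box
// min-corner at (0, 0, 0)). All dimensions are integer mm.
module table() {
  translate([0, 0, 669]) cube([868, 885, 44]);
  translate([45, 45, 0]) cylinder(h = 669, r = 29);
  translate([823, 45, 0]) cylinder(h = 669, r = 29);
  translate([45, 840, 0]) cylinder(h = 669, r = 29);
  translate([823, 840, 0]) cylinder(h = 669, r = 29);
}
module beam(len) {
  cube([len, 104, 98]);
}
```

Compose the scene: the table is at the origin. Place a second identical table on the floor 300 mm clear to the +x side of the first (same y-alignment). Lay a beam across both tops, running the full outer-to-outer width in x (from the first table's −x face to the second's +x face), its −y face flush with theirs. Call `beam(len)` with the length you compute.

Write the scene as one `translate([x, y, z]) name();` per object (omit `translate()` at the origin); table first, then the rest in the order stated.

table();
translate([1168, 0, 0]) table();
translate([0, 0, 713]) beam(2036);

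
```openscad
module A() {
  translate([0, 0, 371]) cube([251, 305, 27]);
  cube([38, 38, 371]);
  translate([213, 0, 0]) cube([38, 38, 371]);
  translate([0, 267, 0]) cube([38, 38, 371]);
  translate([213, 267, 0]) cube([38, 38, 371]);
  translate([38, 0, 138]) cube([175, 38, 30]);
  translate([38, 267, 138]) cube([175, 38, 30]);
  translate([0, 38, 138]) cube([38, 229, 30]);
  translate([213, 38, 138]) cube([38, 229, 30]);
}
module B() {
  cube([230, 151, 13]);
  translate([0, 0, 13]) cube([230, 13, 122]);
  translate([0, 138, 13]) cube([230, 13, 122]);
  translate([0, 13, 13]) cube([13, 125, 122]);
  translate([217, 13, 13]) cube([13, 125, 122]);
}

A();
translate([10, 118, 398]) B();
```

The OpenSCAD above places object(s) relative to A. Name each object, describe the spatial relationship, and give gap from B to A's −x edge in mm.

The open box's min-x is at 10; the stool's min-x is 0; gap = 10 mm.

A is a stool. B is an open box. The open box is on top of the stool. The gap from the open box to the stool's −x edge is 10 mm.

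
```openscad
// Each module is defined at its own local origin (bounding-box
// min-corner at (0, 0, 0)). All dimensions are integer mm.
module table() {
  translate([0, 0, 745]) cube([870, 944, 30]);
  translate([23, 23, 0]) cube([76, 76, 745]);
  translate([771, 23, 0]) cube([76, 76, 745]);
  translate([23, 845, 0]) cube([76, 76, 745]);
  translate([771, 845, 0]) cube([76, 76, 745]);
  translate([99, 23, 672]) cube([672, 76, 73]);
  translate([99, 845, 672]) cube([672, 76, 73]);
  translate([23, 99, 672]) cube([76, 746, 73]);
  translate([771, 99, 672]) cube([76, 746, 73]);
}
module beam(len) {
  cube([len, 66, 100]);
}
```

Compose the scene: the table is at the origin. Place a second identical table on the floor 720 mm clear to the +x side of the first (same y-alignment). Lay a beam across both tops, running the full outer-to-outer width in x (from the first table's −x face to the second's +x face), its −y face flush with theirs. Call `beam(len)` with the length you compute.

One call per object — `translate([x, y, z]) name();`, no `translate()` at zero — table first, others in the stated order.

table();
translate([1590, 0, 0]) table();
translate([0, 0, 775]) beam(2460);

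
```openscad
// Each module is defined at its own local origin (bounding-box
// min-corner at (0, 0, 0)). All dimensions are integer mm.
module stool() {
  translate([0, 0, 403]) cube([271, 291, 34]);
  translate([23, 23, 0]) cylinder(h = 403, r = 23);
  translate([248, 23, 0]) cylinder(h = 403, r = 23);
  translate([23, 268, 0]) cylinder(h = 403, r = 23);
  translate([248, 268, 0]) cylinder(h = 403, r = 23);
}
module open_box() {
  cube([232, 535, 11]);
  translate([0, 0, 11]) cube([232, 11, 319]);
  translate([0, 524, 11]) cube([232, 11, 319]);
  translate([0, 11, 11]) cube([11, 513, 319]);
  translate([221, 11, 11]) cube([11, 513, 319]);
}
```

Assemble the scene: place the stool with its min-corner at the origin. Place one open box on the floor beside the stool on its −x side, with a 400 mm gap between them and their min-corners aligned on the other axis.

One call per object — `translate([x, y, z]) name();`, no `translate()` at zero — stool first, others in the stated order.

stool();
translate([-632, 0, 0]) open_box();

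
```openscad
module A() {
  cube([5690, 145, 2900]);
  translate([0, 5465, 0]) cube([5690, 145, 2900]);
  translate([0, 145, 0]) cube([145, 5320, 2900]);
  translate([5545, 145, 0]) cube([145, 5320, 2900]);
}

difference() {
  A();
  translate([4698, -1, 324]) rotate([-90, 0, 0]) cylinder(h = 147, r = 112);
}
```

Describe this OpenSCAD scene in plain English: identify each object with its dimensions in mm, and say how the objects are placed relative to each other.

A is a box-shaped house frame (walls only): outside footprint 5690×5610 mm, wall height 2900 mm, wall thickness 145 mm. The two y-facing walls run the full x-width; the two x-facing walls fit between the inner faces of the y-facing walls.

The house frame has a circular hole of radius 112 mm through its front wall, centred at (x = 4698, z = 324).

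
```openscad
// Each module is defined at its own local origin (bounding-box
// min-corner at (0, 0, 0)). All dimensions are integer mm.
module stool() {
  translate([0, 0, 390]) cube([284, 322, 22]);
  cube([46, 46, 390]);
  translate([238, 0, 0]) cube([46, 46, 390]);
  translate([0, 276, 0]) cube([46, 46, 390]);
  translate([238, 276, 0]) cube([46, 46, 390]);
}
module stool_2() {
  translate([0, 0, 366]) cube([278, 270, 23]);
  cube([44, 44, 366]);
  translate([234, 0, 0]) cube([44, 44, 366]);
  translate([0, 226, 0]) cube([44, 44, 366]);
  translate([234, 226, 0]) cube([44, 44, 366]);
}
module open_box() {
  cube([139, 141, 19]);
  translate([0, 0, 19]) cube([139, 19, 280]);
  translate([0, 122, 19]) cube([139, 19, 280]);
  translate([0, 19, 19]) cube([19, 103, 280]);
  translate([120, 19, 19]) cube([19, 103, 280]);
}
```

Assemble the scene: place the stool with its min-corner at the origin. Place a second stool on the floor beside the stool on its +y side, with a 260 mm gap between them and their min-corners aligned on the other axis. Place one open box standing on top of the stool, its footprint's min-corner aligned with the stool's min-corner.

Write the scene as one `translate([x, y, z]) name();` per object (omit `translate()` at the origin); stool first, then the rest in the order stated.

stool();
translate([0, 582, 0]) stool_2();
translate([0, 0, 412]) open_box();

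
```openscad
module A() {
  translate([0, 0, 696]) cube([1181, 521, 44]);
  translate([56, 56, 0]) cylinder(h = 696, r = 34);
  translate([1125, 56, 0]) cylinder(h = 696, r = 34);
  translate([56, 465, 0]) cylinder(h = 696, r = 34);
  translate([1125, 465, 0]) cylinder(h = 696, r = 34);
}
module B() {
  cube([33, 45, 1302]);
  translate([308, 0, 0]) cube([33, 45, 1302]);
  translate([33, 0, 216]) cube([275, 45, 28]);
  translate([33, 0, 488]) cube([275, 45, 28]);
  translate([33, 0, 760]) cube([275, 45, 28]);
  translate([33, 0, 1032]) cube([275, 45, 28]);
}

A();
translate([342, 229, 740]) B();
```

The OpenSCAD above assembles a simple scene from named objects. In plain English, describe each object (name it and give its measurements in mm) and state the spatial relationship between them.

A is a table with a 1181×521 mm rectangular top, 44 mm thick, top surface at z = 740 mm, supported by four round legs of 68 mm diameter, each leg's bounding box inset 22 mm from the nearest pair of top edges, running from the floor.

B is a straight ladder. Two 33×45 mm vertical rails, 1302 mm tall, stand 341 mm apart (outside-to-outside) with their front faces coplanar on the −y side. 4 rungs, each 45 mm deep and 28 mm tall, span between the inner faces of the rails, front faces flush with the rails. The lowest rung's underside is at z = 216 mm and rungs are spaced 272 mm apart (underside to underside).

The ladder is on top of the table.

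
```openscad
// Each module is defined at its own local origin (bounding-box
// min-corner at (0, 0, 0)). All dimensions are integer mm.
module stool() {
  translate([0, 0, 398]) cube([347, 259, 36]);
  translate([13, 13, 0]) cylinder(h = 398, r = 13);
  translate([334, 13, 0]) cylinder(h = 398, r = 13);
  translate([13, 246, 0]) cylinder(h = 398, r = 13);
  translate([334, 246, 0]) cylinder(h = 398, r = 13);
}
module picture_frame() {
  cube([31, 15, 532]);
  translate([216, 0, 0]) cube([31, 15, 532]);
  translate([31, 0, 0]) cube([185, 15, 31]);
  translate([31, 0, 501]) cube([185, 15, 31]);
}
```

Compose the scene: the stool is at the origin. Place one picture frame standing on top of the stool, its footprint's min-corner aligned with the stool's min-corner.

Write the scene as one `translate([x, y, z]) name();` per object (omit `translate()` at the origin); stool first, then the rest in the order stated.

stool();
translate([0, 0, 434]) picture_frame();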